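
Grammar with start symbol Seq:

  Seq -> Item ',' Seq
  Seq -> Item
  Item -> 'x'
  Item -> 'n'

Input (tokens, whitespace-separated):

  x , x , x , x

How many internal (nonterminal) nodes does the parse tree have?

8

[Seq [Item x] , [Seq [Item x] , [Seq [Item x] , [Seq [Item x]]]]]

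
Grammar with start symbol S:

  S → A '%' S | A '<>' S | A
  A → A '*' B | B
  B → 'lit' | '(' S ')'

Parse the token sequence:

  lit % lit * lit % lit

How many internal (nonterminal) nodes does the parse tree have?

[S [A [B lit]] % [S [A [A [B lit]] * [B lit]] % [S [A [B lit]]]]]

11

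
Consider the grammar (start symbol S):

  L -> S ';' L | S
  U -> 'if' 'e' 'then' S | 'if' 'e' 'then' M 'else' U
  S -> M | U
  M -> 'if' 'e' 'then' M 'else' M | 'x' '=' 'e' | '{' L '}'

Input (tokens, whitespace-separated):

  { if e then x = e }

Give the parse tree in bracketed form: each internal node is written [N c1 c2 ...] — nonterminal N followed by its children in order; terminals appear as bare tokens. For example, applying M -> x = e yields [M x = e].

[S [M { [L [S [U if e then [S [M x = e]]]]] }]]

S
M
{ L }
{ S }
{ U }
{ if e then S }
{ if e then M }
{ if e then x = e }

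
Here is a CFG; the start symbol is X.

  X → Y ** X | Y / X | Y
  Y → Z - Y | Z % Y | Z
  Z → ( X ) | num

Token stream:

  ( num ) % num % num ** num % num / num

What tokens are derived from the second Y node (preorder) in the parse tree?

[X [Y [Z ( [X [Y [Z num]]] )] % [Y [Z num] % [Y [Z num]]]] ** [X [Y [Z num] % [Y [Z num]]] / [X [Y [Z num]]]]]

num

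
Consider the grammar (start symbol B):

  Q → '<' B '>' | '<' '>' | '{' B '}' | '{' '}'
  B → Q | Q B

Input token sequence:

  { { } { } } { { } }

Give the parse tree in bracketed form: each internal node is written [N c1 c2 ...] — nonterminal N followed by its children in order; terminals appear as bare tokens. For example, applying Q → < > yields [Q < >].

B
Q B
{ B } B
{ Q B } B
{ { } B } B
{ { } Q } B
{ { } { } } B
{ { } { } } Q
{ { } { } } { B }
{ { } { } } { Q }
{ { } { } } { { } }

[B [Q { [B [Q { }] [B [Q { }]]] }] [B [Q { [B [Q { }]] }]]]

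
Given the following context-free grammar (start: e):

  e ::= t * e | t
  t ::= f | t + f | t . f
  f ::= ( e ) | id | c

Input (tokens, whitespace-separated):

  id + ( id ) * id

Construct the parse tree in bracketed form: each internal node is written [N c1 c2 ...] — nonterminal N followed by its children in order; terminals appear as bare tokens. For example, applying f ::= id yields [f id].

e
t * e
t + f * e
f + f * e
id + f * e
id + ( e ) * e
id + ( t ) * e
id + ( f ) * e
id + ( id ) * e
id + ( id ) * t
id + ( id ) * f
id + ( id ) * id

[e [t [t [f id]] + [f ( [e [t [f id]]] )]] * [e [t [f id]]]]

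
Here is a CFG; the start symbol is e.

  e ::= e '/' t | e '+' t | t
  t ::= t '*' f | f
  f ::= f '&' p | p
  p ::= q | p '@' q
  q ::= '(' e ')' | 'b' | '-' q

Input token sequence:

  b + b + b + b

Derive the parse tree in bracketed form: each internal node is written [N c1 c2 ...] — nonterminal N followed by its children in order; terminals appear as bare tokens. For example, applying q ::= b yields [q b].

e
e + t
e + t + t
e + t + t + t
t + t + t + t
f + t + t + t
p + t + t + t
q + t + t + t
b + t + t + t
b + f + t + t
b + p + t + t
b + q + t + t
b + b + t + t
b + b + f + t
b + b + p + t
b + b + q + t
b + b + b + t
b + b + b + f
b + b + b + p
b + b + b + q
b + b + b + b

[e [e [e [e [t [f [p [q b]]]]] + [t [f [p [q b]]]]] + [t [f [p [q b]]]]] + [t [f [p [q b]]]]]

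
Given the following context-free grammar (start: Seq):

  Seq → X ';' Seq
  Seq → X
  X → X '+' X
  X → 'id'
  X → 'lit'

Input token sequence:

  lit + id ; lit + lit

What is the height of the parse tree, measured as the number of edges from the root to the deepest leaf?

[Seq [X [X lit] + [X id]] ; [Seq [X [X lit] + [X lit]]]]

4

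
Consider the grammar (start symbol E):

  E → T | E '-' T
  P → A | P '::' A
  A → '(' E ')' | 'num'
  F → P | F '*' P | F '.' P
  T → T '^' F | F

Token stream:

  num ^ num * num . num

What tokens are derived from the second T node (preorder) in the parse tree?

num

[E [T [T [F [P [A num]]]] ^ [F [F [F [P [A num]]] * [P [A num]]] . [P [A num]]]]]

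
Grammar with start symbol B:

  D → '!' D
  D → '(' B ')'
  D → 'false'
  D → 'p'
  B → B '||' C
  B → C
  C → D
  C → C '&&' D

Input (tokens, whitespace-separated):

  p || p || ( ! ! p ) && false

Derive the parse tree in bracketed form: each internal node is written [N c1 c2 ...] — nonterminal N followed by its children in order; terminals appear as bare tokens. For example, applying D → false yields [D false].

B
B || C
B || C || C
C || C || C
D || C || C
p || C || C
p || D || C
p || p || C
p || p || C && D
p || p || D && D
p || p || ( B ) && D
p || p || ( C ) && D
p || p || ( D ) && D
p || p || ( ! D ) && D
p || p || ( ! ! D ) && D
p || p || ( ! ! p ) && D
p || p || ( ! ! p ) && false

[B [B [B [C [D p]]] || [C [D p]]] || [C [C [D ( [B [C [D ! [D ! [D p]]]]] )]] && [D false]]]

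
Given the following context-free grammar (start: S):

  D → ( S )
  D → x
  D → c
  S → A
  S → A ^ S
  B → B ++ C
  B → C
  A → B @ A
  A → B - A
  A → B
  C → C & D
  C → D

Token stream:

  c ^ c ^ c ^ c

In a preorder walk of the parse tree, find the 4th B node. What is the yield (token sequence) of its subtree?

[S [A [B [C [D c]]]] ^ [S [A [B [C [D c]]]] ^ [S [A [B [C [D c]]]] ^ [S [A [B [C [D c]]]]]]]]

c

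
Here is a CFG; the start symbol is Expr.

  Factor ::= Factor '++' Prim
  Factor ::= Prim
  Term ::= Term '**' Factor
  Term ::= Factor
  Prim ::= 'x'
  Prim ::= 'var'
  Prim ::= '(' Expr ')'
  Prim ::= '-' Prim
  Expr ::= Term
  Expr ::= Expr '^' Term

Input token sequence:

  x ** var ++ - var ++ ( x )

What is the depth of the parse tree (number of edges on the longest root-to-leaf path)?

8

[Expr [Term [Term [Factor [Prim x]]] ** [Factor [Factor [Factor [Prim var]] ++ [Prim - [Prim var]]] ++ [Prim ( [Expr [Term [Factor [Prim x]]]] )]]]]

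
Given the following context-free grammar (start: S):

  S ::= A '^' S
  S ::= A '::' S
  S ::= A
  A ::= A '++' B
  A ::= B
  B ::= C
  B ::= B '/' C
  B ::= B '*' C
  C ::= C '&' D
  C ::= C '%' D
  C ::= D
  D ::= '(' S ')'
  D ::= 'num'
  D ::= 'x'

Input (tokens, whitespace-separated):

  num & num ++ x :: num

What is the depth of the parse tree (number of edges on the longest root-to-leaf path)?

7

[S [A [A [B [C [C [D num]] & [D num]]]] ++ [B [C [D x]]]] :: [S [A [B [C [D num]]]]]]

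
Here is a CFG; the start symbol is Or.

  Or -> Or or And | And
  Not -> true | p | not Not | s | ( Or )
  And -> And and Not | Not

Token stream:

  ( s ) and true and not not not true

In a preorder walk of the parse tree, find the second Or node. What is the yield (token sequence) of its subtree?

[Or [And [And [And [Not ( [Or [And [Not s]]] )]] and [Not true]] and [Not not [Not not [Not not [Not true]]]]]]

s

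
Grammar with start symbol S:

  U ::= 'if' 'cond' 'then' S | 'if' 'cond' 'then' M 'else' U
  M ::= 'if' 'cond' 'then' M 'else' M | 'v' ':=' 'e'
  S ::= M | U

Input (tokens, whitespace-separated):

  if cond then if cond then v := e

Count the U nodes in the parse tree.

[S [U if cond then [S [U if cond then [S [M v := e]]]]]]

2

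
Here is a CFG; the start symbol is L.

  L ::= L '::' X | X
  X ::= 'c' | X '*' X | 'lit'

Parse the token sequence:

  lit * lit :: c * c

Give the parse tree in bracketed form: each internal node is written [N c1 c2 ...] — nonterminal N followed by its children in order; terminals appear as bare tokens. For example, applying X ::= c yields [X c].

L
L :: X
X :: X
X * X :: X
lit * X :: X
lit * lit :: X
lit * lit :: X * X
lit * lit :: c * X
lit * lit :: c * c

[L [L [X [X lit] * [X lit]]] :: [X [X c] * [X c]]]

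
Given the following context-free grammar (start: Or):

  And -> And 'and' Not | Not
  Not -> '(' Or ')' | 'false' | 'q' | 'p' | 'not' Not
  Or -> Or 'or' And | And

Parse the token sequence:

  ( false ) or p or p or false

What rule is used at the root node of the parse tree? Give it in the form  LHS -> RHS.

[Or [Or [Or [Or [And [Not ( [Or [And [Not false]]] )]]] or [And [Not p]]] or [And [Not p]]] or [And [Not false]]]

Or -> Or 'or' And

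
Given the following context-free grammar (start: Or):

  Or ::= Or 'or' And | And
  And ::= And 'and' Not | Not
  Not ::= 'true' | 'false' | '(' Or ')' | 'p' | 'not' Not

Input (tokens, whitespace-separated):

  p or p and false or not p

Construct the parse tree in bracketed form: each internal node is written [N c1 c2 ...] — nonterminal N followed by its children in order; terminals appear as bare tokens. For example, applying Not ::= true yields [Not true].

Or
Or or And
Or or And or And
And or And or And
Not or And or And
p or And or And
p or And and Not or And
p or Not and Not or And
p or p and Not or And
p or p and false or And
p or p and false or Not
p or p and false or not Not
p or p and false or not p

[Or [Or [Or [And [Not p]]] or [And [And [Not p]] and [Not false]]] or [And [Not not [Not p]]]]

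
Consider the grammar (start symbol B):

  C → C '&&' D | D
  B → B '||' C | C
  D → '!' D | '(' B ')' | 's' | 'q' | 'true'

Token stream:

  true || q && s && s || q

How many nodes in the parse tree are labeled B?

[B [B [B [C [D true]]] || [C [C [C [D q]] && [D s]] && [D s]]] || [C [D q]]]

3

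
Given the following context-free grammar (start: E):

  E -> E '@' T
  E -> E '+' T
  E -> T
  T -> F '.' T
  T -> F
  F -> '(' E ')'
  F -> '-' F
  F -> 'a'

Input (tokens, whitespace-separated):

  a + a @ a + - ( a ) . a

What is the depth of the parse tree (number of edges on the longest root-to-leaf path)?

[E [E [E [E [T [F a]]] + [T [F a]]] @ [T [F a]]] + [T [F - [F ( [E [T [F a]]] )]] . [T [F a]]]]

7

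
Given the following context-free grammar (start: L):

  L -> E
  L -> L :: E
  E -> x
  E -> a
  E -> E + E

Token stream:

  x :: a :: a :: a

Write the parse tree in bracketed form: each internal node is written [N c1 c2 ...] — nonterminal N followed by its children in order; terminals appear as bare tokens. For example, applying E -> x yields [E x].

[L [L [L [L [E x]] :: [E a]] :: [E a]] :: [E a]]

L
L :: E
L :: E :: E
L :: E :: E :: E
E :: E :: E :: E
x :: E :: E :: E
x :: a :: E :: E
x :: a :: a :: E
x :: a :: a :: a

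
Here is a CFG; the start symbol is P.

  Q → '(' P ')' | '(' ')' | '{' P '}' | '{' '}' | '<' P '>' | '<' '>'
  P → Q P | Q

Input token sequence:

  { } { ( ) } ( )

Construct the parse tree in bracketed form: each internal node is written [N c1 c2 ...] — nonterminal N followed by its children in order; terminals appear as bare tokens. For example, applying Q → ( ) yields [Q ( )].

[P [Q { }] [P [Q { [P [Q ( )]] }] [P [Q ( )]]]]

P
Q P
{ } P
{ } Q P
{ } { P } P
{ } { Q } P
{ } { ( ) } P
{ } { ( ) } Q
{ } { ( ) } ( )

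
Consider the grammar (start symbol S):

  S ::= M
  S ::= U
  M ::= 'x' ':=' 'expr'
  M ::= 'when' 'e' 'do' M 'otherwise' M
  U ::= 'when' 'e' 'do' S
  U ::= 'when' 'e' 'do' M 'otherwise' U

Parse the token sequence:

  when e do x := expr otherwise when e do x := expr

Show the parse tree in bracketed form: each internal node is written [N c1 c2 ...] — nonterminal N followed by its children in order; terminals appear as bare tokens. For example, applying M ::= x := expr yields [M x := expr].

S
U
when e do M otherwise U
when e do x := expr otherwise U
when e do x := expr otherwise when e do S
when e do x := expr otherwise when e do M
when e do x := expr otherwise when e do x := expr

[S [U when e do [M x := expr] otherwise [U when e do [S [M x := expr]]]]]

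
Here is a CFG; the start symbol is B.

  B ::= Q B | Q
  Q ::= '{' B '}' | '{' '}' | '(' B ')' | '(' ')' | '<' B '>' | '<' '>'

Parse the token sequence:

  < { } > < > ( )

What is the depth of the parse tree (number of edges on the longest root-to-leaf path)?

[B [Q < [B [Q { }]] >] [B [Q < >] [B [Q ( )]]]]

4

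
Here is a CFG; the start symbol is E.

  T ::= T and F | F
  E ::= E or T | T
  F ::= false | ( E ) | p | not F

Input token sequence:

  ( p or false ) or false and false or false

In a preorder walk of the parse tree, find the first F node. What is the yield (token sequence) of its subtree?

[E [E [E [T [F ( [E [E [T [F p]]] or [T [F false]]] )]]] or [T [T [F false]] and [F false]]] or [T [F false]]]

( p or false )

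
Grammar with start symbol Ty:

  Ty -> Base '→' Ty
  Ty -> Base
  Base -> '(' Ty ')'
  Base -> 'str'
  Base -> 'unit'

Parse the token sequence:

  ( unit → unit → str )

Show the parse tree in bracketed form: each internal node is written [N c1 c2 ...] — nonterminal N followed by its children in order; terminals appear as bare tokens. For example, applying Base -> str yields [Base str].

Ty
Base
( Ty )
( Base → Ty )
( unit → Ty )
( unit → Base → Ty )
( unit → unit → Ty )
( unit → unit → Base )
( unit → unit → str )

[Ty [Base ( [Ty [Base unit] → [Ty [Base unit] → [Ty [Base str]]]] )]]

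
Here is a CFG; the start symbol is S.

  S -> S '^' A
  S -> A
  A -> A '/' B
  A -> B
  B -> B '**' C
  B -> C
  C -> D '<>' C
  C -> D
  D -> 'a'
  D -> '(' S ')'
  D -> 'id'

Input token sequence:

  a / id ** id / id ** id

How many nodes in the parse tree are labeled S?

[S [A [A [A [B [C [D a]]]] / [B [B [C [D id]]] ** [C [D id]]]] / [B [B [C [D id]]] ** [C [D id]]]]]

1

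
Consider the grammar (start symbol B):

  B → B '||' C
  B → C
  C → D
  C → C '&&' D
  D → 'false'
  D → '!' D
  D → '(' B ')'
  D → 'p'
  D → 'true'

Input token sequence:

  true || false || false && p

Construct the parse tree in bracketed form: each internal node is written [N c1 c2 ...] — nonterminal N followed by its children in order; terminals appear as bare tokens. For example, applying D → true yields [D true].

B
B || C
B || C || C
C || C || C
D || C || C
true || C || C
true || D || C
true || false || C
true || false || C && D
true || false || D && D
true || false || false && D
true || false || false && p

[B [B [B [C [D true]]] || [C [D false]]] || [C [C [D false]] && [D p]]]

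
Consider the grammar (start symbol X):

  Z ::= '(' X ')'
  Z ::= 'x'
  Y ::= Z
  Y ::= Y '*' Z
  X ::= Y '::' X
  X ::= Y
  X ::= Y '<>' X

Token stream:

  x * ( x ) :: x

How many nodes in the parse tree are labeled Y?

4

[X [Y [Y [Z x]] * [Z ( [X [Y [Z x]]] )]] :: [X [Y [Z x]]]]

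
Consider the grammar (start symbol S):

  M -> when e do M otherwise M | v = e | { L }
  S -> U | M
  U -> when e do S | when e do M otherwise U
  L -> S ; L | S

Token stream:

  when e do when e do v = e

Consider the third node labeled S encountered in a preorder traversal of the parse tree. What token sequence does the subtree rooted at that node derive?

v = e

[S [U when e do [S [U when e do [S [M v = e]]]]]]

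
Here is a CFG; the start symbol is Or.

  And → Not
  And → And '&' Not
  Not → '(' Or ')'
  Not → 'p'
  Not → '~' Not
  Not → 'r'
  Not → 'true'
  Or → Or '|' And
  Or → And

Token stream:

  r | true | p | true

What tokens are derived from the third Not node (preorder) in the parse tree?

[Or [Or [Or [Or [And [Not r]]] | [And [Not true]]] | [And [Not p]]] | [And [Not true]]]

p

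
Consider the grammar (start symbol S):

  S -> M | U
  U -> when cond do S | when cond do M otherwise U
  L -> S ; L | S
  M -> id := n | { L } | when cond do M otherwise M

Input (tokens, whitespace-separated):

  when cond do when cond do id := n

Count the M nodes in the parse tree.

[S [U when cond do [S [U when cond do [S [M id := n]]]]]]

1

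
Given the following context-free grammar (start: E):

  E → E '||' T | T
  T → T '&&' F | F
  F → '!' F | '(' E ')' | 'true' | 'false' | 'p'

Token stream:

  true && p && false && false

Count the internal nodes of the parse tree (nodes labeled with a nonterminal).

[E [T [T [T [T [F true]] && [F p]] && [F false]] && [F false]]]

9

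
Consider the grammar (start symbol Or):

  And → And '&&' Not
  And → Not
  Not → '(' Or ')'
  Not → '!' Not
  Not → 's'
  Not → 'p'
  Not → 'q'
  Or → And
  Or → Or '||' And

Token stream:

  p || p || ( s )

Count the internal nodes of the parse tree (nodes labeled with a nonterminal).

12

[Or [Or [Or [And [Not p]]] || [And [Not p]]] || [And [Not ( [Or [And [Not s]]] )]]]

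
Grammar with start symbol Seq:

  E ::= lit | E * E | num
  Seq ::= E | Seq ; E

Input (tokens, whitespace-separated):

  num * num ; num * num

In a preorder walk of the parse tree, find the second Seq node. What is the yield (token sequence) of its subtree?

num * num

[Seq [Seq [E [E num] * [E num]]] ; [E [E num] * [E num]]]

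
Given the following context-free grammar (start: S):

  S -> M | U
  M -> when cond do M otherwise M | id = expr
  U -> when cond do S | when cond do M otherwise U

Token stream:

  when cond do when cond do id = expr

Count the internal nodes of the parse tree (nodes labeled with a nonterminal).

6

[S [U when cond do [S [U when cond do [S [M id = expr]]]]]]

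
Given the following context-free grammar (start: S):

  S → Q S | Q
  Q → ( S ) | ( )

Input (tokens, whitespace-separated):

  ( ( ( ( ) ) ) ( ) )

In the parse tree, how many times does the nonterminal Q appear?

5

[S [Q ( [S [Q ( [S [Q ( [S [Q ( )]] )]] )] [S [Q ( )]]] )]]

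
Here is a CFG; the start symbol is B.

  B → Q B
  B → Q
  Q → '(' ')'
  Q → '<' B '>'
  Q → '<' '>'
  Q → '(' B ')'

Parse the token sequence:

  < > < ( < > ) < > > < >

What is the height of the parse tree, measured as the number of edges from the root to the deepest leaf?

[B [Q < >] [B [Q < [B [Q ( [B [Q < >]] )] [B [Q < >]]] >] [B [Q < >]]]]

7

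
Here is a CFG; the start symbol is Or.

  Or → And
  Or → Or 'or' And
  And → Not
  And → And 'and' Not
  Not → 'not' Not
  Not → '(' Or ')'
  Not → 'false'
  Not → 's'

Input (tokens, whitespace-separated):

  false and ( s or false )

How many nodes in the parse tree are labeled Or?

3

[Or [And [And [Not false]] and [Not ( [Or [Or [And [Not s]]] or [And [Not false]]] )]]]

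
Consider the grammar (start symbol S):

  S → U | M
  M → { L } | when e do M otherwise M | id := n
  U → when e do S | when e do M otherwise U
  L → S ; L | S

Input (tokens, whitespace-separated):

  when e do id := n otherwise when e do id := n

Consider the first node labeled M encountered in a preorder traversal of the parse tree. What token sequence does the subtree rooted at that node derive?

[S [U when e do [M id := n] otherwise [U when e do [S [M id := n]]]]]

id := n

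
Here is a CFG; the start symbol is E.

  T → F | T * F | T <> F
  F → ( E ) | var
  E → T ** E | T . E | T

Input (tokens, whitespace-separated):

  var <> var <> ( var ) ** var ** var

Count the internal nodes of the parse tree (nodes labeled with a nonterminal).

[E [T [T [T [F var]] <> [F var]] <> [F ( [E [T [F var]]] )]] ** [E [T [F var]] ** [E [T [F var]]]]]

16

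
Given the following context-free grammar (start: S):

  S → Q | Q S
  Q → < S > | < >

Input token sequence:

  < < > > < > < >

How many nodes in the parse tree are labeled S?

4

[S [Q < [S [Q < >]] >] [S [Q < >] [S [Q < >]]]]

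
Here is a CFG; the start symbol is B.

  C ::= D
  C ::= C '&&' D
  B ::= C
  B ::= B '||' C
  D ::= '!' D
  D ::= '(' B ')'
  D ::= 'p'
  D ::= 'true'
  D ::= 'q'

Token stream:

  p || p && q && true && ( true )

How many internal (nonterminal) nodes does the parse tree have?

15

[B [B [C [D p]]] || [C [C [C [C [D p]] && [D q]] && [D true]] && [D ( [B [C [D true]]] )]]]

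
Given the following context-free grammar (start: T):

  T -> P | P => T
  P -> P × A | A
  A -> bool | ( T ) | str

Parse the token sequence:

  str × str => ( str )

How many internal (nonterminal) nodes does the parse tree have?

11

[T [P [P [A str]] × [A str]] => [T [P [A ( [T [P [A str]]] )]]]]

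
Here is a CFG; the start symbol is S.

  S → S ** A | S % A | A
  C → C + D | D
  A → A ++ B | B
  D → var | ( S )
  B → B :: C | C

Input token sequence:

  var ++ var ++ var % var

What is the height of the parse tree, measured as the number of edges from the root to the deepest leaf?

8

[S [S [A [A [A [B [C [D var]]]] ++ [B [C [D var]]]] ++ [B [C [D var]]]]] % [A [B [C [D var]]]]]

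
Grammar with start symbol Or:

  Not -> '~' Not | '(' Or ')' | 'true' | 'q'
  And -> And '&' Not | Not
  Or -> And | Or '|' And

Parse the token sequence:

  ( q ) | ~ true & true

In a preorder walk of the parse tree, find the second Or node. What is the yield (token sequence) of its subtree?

[Or [Or [And [Not ( [Or [And [Not q]]] )]]] | [And [And [Not ~ [Not true]]] & [Not true]]]

( q )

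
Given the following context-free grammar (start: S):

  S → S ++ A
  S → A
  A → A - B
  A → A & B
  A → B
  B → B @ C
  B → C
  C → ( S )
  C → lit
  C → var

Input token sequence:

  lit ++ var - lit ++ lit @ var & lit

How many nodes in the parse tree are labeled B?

[S [S [S [A [B [C lit]]]] ++ [A [A [B [C var]]] - [B [C lit]]]] ++ [A [A [B [B [C lit]] @ [C var]]] & [B [C lit]]]]

6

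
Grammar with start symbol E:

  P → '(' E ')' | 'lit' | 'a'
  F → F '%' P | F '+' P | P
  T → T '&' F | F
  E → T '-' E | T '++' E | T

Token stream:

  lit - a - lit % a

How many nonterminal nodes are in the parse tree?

14

[E [T [F [P lit]]] - [E [T [F [P a]]] - [E [T [F [F [P lit]] % [P a]]]]]]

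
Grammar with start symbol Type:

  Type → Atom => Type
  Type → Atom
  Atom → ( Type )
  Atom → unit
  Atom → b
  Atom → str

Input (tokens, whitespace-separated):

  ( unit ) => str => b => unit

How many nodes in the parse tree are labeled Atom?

5

[Type [Atom ( [Type [Atom unit]] )] => [Type [Atom str] => [Type [Atom b] => [Type [Atom unit]]]]]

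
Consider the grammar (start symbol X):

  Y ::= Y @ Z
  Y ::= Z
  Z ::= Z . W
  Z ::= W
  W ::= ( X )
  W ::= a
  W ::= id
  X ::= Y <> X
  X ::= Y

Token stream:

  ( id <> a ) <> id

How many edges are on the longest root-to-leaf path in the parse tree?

9

[X [Y [Z [W ( [X [Y [Z [W id]]] <> [X [Y [Z [W a]]]]] )]]] <> [X [Y [Z [W id]]]]]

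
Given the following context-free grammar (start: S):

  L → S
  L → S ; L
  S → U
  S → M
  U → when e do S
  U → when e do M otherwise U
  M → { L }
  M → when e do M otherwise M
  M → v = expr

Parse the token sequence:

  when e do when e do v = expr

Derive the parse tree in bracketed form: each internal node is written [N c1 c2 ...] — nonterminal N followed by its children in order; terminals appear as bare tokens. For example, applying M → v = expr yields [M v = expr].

[S [U when e do [S [U when e do [S [M v = expr]]]]]]

S
U
when e do S
when e do U
when e do when e do S
when e do when e do M
when e do when e do v = expr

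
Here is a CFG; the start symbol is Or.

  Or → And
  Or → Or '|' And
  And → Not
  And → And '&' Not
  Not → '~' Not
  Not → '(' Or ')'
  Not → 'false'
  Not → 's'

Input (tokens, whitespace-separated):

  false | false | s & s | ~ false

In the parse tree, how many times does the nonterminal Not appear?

6

[Or [Or [Or [Or [And [Not false]]] | [And [Not false]]] | [And [And [Not s]] & [Not s]]] | [And [Not ~ [Not false]]]]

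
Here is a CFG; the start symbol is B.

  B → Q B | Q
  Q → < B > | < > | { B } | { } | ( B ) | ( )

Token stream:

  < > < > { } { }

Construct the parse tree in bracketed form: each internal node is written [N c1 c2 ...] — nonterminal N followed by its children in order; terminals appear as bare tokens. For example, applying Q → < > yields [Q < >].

B
Q B
< > B
< > Q B
< > < > B
< > < > Q B
< > < > { } B
< > < > { } Q
< > < > { } { }

[B [Q < >] [B [Q < >] [B [Q { }] [B [Q { }]]]]]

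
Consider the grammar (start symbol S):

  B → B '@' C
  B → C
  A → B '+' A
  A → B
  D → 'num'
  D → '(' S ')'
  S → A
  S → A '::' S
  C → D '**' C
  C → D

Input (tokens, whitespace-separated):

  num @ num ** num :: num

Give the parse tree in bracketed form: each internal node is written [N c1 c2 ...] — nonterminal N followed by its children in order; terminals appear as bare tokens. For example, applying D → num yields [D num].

[S [A [B [B [C [D num]]] @ [C [D num] ** [C [D num]]]]] :: [S [A [B [C [D num]]]]]]

S
A :: S
B :: S
B @ C :: S
C @ C :: S
D @ C :: S
num @ C :: S
num @ D ** C :: S
num @ num ** C :: S
num @ num ** D :: S
num @ num ** num :: S
num @ num ** num :: A
num @ num ** num :: B
num @ num ** num :: C
num @ num ** num :: D
num @ num ** num :: num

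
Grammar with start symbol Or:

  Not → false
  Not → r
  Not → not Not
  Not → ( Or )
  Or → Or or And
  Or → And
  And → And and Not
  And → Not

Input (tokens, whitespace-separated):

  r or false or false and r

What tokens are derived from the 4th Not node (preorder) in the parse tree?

r

[Or [Or [Or [And [Not r]]] or [And [Not false]]] or [And [And [Not false]] and [Not r]]]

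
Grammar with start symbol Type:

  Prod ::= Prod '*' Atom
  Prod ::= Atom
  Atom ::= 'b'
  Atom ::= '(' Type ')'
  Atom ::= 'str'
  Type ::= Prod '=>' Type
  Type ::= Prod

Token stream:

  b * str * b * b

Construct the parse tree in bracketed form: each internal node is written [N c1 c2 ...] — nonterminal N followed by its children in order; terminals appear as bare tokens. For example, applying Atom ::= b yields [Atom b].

Type
Prod
Prod * Atom
Prod * Atom * Atom
Prod * Atom * Atom * Atom
Atom * Atom * Atom * Atom
b * Atom * Atom * Atom
b * str * Atom * Atom
b * str * b * Atom
b * str * b * b

[Type [Prod [Prod [Prod [Prod [Atom b]] * [Atom str]] * [Atom b]] * [Atom b]]]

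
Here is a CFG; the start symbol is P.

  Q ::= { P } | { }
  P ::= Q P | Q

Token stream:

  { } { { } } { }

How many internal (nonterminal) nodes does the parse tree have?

[P [Q { }] [P [Q { [P [Q { }]] }] [P [Q { }]]]]

8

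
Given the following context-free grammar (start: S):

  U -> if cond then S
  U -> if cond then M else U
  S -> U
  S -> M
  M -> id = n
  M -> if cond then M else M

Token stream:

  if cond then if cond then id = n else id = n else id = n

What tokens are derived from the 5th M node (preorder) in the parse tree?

[S [M if cond then [M if cond then [M id = n] else [M id = n]] else [M id = n]]]

id = n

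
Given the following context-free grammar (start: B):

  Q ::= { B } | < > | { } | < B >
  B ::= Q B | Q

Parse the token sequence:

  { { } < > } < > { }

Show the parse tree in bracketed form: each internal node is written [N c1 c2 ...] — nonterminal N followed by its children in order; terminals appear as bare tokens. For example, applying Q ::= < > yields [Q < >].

B
Q B
{ B } B
{ Q B } B
{ { } B } B
{ { } Q } B
{ { } < > } B
{ { } < > } Q B
{ { } < > } < > B
{ { } < > } < > Q
{ { } < > } < > { }

[B [Q { [B [Q { }] [B [Q < >]]] }] [B [Q < >] [B [Q { }]]]]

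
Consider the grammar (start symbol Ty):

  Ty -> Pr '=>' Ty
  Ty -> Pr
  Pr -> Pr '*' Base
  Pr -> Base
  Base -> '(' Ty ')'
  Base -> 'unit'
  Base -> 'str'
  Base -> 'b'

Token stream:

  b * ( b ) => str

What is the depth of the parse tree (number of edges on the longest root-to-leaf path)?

6

[Ty [Pr [Pr [Base b]] * [Base ( [Ty [Pr [Base b]]] )]] => [Ty [Pr [Base str]]]]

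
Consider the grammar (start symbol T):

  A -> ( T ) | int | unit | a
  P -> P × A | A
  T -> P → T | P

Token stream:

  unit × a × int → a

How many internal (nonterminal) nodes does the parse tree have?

[T [P [P [P [A unit]] × [A a]] × [A int]] → [T [P [A a]]]]

10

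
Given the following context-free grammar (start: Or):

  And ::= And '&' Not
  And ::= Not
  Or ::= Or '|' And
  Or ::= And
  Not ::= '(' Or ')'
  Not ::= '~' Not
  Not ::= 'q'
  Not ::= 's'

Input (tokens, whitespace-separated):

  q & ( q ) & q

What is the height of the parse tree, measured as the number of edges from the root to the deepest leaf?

7

[Or [And [And [And [Not q]] & [Not ( [Or [And [Not q]]] )]] & [Not q]]]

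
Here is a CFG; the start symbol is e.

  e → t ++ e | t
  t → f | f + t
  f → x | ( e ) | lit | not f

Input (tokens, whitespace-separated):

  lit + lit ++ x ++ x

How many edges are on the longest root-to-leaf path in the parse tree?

5

[e [t [f lit] + [t [f lit]]] ++ [e [t [f x]] ++ [e [t [f x]]]]]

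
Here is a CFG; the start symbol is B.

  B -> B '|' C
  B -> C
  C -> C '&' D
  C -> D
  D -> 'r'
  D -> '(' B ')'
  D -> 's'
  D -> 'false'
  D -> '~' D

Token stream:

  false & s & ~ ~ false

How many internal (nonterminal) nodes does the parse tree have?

[B [C [C [C [D false]] & [D s]] & [D ~ [D ~ [D false]]]]]

9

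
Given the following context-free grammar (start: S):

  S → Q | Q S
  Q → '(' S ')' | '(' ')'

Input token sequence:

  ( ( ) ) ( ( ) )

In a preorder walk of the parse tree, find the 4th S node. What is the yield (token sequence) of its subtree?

[S [Q ( [S [Q ( )]] )] [S [Q ( [S [Q ( )]] )]]]

( )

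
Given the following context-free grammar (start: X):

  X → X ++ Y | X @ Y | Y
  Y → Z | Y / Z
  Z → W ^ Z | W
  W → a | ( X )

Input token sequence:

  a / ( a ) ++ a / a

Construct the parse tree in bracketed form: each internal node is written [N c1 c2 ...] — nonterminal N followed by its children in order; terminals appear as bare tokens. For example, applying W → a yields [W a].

X
X ++ Y
Y ++ Y
Y / Z ++ Y
Z / Z ++ Y
W / Z ++ Y
a / Z ++ Y
a / W ++ Y
a / ( X ) ++ Y
a / ( Y ) ++ Y
a / ( Z ) ++ Y
a / ( W ) ++ Y
a / ( a ) ++ Y
a / ( a ) ++ Y / Z
a / ( a ) ++ Z / Z
a / ( a ) ++ W / Z
a / ( a ) ++ a / Z
a / ( a ) ++ a / W
a / ( a ) ++ a / a

[X [X [Y [Y [Z [W a]]] / [Z [W ( [X [Y [Z [W a]]]] )]]]] ++ [Y [Y [Z [W a]]] / [Z [W a]]]]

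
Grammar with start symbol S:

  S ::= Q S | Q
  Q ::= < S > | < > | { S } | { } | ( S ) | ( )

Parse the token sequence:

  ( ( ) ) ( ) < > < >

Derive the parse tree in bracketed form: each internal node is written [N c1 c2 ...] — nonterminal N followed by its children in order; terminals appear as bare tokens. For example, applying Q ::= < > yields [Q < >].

[S [Q ( [S [Q ( )]] )] [S [Q ( )] [S [Q < >] [S [Q < >]]]]]

S
Q S
( S ) S
( Q ) S
( ( ) ) S
( ( ) ) Q S
( ( ) ) ( ) S
( ( ) ) ( ) Q S
( ( ) ) ( ) < > S
( ( ) ) ( ) < > Q
( ( ) ) ( ) < > < >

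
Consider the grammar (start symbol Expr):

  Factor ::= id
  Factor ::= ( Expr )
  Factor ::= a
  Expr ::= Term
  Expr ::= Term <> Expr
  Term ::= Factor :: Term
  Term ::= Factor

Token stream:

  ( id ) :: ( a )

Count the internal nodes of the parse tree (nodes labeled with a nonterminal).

[Expr [Term [Factor ( [Expr [Term [Factor id]]] )] :: [Term [Factor ( [Expr [Term [Factor a]]] )]]]]

11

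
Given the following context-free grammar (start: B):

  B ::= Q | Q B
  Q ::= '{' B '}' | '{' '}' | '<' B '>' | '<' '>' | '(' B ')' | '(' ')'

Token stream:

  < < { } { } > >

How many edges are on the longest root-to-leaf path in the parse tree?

7

[B [Q < [B [Q < [B [Q { }] [B [Q { }]]] >]] >]]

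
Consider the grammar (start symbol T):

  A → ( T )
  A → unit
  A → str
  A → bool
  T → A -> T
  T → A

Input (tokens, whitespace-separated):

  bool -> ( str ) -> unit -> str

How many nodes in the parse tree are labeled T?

[T [A bool] -> [T [A ( [T [A str]] )] -> [T [A unit] -> [T [A str]]]]]

5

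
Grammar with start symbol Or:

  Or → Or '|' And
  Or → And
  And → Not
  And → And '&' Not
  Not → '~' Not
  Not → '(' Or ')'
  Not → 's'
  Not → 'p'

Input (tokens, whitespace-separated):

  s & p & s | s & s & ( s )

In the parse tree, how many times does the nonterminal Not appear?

[Or [Or [And [And [And [Not s]] & [Not p]] & [Not s]]] | [And [And [And [Not s]] & [Not s]] & [Not ( [Or [And [Not s]]] )]]]

7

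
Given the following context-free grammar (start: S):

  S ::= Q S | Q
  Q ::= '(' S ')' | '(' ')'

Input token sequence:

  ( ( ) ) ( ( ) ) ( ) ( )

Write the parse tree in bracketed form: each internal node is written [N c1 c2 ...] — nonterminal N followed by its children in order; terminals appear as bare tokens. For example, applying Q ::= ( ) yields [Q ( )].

[S [Q ( [S [Q ( )]] )] [S [Q ( [S [Q ( )]] )] [S [Q ( )] [S [Q ( )]]]]]

S
Q S
( S ) S
( Q ) S
( ( ) ) S
( ( ) ) Q S
( ( ) ) ( S ) S
( ( ) ) ( Q ) S
( ( ) ) ( ( ) ) S
( ( ) ) ( ( ) ) Q S
( ( ) ) ( ( ) ) ( ) S
( ( ) ) ( ( ) ) ( ) Q
( ( ) ) ( ( ) ) ( ) ( )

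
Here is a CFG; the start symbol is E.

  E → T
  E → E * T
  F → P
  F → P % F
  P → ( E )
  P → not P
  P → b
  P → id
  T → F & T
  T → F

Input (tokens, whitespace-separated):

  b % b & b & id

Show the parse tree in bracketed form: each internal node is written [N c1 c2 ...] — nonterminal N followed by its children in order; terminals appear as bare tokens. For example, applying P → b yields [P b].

[E [T [F [P b] % [F [P b]]] & [T [F [P b]] & [T [F [P id]]]]]]

E
T
F & T
P % F & T
b % F & T
b % P & T
b % b & T
b % b & F & T
b % b & P & T
b % b & b & T
b % b & b & F
b % b & b & P
b % b & b & id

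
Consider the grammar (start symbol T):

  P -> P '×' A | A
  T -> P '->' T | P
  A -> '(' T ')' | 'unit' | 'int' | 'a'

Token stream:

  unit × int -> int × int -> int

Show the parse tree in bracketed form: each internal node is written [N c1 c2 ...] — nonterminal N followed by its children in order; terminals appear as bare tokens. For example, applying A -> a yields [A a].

[T [P [P [A unit]] × [A int]] -> [T [P [P [A int]] × [A int]] -> [T [P [A int]]]]]

T
P -> T
P × A -> T
A × A -> T
unit × A -> T
unit × int -> T
unit × int -> P -> T
unit × int -> P × A -> T
unit × int -> A × A -> T
unit × int -> int × A -> T
unit × int -> int × int -> T
unit × int -> int × int -> P
unit × int -> int × int -> A
unit × int -> int × int -> int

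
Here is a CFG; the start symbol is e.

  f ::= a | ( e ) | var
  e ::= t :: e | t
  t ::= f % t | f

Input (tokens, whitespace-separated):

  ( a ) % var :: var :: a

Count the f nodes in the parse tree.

5

[e [t [f ( [e [t [f a]]] )] % [t [f var]]] :: [e [t [f var]] :: [e [t [f a]]]]]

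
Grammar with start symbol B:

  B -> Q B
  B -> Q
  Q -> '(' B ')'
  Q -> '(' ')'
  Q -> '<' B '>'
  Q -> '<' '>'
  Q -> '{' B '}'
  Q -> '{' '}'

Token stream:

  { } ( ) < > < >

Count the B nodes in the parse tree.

[B [Q { }] [B [Q ( )] [B [Q < >] [B [Q < >]]]]]

4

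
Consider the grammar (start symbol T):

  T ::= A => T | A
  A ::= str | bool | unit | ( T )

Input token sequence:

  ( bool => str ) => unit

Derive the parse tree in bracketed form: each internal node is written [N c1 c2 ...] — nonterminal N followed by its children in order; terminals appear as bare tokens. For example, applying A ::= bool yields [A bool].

[T [A ( [T [A bool] => [T [A str]]] )] => [T [A unit]]]

T
A => T
( T ) => T
( A => T ) => T
( bool => T ) => T
( bool => A ) => T
( bool => str ) => T
( bool => str ) => A
( bool => str ) => unit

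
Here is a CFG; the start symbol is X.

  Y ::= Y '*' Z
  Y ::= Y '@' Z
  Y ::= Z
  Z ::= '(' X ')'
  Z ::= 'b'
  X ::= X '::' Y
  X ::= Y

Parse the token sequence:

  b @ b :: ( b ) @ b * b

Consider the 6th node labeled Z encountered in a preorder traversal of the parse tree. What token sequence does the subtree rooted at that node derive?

[X [X [Y [Y [Z b]] @ [Z b]]] :: [Y [Y [Y [Z ( [X [Y [Z b]]] )]] @ [Z b]] * [Z b]]]

b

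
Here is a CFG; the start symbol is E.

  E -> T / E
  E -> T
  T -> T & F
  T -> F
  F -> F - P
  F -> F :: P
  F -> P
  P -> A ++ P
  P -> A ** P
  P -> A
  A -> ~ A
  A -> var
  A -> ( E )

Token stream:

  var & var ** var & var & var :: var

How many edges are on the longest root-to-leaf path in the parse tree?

[E [T [T [T [T [F [P [A var]]]] & [F [P [A var] ** [P [A var]]]]] & [F [P [A var]]]] & [F [F [P [A var]]] :: [P [A var]]]]]

8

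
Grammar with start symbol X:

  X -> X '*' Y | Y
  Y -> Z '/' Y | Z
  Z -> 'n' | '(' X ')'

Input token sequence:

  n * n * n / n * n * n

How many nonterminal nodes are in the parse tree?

17

[X [X [X [X [X [Y [Z n]]] * [Y [Z n]]] * [Y [Z n] / [Y [Z n]]]] * [Y [Z n]]] * [Y [Z n]]]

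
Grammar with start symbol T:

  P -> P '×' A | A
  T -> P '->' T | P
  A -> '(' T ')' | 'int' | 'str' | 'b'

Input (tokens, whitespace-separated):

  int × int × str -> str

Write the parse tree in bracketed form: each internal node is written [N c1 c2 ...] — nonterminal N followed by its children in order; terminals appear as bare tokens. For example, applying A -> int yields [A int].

T
P -> T
P × A -> T
P × A × A -> T
A × A × A -> T
int × A × A -> T
int × int × A -> T
int × int × str -> T
int × int × str -> P
int × int × str -> A
int × int × str -> str

[T [P [P [P [A int]] × [A int]] × [A str]] -> [T [P [A str]]]]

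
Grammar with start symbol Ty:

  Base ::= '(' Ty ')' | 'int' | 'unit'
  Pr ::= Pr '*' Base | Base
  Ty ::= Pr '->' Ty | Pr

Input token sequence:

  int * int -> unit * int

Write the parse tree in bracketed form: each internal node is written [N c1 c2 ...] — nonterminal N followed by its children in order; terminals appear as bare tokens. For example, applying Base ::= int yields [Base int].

[Ty [Pr [Pr [Base int]] * [Base int]] -> [Ty [Pr [Pr [Base unit]] * [Base int]]]]

Ty
Pr -> Ty
Pr * Base -> Ty
Base * Base -> Ty
int * Base -> Ty
int * int -> Ty
int * int -> Pr
int * int -> Pr * Base
int * int -> Base * Base
int * int -> unit * Base
int * int -> unit * int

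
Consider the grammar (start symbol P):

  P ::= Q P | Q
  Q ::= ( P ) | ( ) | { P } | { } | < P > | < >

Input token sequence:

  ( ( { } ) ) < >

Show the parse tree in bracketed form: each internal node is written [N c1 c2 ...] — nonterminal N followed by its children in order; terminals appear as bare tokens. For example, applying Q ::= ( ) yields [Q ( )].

[P [Q ( [P [Q ( [P [Q { }]] )]] )] [P [Q < >]]]

P
Q P
( P ) P
( Q ) P
( ( P ) ) P
( ( Q ) ) P
( ( { } ) ) P
( ( { } ) ) Q
( ( { } ) ) < >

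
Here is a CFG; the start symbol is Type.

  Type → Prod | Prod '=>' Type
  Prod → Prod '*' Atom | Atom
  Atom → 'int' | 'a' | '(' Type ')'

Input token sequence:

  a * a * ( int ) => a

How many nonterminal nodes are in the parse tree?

[Type [Prod [Prod [Prod [Atom a]] * [Atom a]] * [Atom ( [Type [Prod [Atom int]]] )]] => [Type [Prod [Atom a]]]]

13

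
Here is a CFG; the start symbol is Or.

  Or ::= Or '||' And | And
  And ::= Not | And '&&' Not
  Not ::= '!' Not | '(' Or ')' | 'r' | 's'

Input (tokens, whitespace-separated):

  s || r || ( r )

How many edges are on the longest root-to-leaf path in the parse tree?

6

[Or [Or [Or [And [Not s]]] || [And [Not r]]] || [And [Not ( [Or [And [Not r]]] )]]]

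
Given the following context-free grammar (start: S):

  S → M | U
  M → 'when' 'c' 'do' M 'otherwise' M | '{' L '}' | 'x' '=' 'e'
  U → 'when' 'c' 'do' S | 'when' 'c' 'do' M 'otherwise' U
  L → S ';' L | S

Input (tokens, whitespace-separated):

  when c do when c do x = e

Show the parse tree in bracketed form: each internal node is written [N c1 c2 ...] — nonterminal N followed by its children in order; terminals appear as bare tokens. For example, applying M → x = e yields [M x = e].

S
U
when c do S
when c do U
when c do when c do S
when c do when c do M
when c do when c do x = e

[S [U when c do [S [U when c do [S [M x = e]]]]]]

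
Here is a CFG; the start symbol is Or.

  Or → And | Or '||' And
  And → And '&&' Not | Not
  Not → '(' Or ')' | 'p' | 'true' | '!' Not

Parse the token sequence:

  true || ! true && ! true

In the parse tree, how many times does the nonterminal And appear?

3

[Or [Or [And [Not true]]] || [And [And [Not ! [Not true]]] && [Not ! [Not true]]]]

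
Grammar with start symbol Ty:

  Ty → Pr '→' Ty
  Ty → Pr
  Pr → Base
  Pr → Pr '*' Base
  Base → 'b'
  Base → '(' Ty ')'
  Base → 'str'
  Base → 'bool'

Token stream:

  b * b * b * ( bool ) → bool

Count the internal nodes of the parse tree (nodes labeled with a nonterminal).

[Ty [Pr [Pr [Pr [Pr [Base b]] * [Base b]] * [Base b]] * [Base ( [Ty [Pr [Base bool]]] )]] → [Ty [Pr [Base bool]]]]

15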